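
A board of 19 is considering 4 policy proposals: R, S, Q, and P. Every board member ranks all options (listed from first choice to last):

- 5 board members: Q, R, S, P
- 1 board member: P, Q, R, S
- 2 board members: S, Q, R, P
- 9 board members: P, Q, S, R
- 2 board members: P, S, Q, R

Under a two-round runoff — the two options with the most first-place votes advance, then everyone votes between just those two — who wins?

P

Round 1 first-place votes: R 0, S 2, Q 5, P 12.
P and Q advance.
Runoff: P is preferred to Q by 12 voters; Q by 7.
P wins the runoff.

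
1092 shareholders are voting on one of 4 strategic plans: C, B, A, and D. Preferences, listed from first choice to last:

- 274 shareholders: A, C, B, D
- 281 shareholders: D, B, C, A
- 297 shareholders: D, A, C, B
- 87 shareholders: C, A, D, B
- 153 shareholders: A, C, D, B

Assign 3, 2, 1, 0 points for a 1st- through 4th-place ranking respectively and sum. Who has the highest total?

A

C: 274·2 + 281·1 + 297·1 + 87·3 + 153·2 = 1693
B: 274·1 + 281·2 + 297·0 + 87·0 + 153·0 = 836
A: 274·3 + 281·0 + 297·2 + 87·2 + 153·3 = 2049
D: 274·0 + 281·3 + 297·3 + 87·1 + 153·1 = 1974
A has the highest Borda score (2049).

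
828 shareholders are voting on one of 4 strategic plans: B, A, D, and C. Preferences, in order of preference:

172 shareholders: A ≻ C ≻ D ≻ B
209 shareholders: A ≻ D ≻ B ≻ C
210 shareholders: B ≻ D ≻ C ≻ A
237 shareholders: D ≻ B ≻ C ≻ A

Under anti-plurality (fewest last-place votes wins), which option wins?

D

Last-place votes: B 172, A 447, D 0, C 209.
D is ranked last by the fewest voters, so D wins.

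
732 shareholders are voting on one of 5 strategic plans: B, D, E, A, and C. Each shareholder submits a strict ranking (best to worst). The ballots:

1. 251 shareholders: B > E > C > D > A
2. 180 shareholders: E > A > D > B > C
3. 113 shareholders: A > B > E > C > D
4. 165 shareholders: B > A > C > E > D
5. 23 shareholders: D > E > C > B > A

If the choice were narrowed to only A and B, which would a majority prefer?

Voters preferring A to B: 293; preferring B to A: 439.
B wins the head-to-head.

B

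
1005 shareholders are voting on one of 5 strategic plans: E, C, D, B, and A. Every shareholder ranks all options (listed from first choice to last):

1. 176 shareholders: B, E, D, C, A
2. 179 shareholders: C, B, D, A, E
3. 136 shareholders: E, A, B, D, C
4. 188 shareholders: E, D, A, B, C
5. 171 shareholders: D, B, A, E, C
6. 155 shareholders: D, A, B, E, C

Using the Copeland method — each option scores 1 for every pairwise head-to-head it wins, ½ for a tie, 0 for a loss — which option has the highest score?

D

E: beats C; loses to D, B, and A → score 1.
C: loses to E, D, B, and A → score 0.
D: beats E, C, B, and A → score 4.
B: beats E, C, and A; loses to D → score 3.
A: beats E and C; loses to D and B → score 2.
D has the best pairwise record.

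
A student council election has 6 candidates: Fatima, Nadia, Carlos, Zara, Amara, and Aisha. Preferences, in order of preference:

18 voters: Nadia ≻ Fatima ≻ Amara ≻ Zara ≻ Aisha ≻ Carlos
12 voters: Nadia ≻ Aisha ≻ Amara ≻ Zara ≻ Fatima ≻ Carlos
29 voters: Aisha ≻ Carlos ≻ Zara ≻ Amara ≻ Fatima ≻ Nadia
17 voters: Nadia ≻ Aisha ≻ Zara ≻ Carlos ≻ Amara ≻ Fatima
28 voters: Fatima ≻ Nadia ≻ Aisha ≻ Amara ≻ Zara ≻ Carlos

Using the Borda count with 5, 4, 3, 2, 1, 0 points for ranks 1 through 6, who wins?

Fatima: 18·4 + 12·1 + 29·1 + 17·0 + 28·5 = 253
Nadia: 18·5 + 12·5 + 29·0 + 17·5 + 28·4 = 347
Carlos: 18·0 + 12·0 + 29·4 + 17·2 + 28·0 = 150
Zara: 18·2 + 12·2 + 29·3 + 17·3 + 28·1 = 226
Amara: 18·3 + 12·3 + 29·2 + 17·1 + 28·2 = 221
Aisha: 18·1 + 12·4 + 29·5 + 17·4 + 28·3 = 363
Aisha has the highest Borda score (363).

Aisha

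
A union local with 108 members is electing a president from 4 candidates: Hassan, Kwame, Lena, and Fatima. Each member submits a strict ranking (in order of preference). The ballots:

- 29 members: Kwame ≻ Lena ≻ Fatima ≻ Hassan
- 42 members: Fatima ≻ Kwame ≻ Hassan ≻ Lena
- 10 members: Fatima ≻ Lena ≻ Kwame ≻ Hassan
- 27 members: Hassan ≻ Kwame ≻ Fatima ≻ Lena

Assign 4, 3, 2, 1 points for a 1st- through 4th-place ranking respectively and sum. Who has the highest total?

Kwame

Hassan: 29·1 + 42·2 + 10·1 + 27·4 = 231
Kwame: 29·4 + 42·3 + 10·2 + 27·3 = 343
Lena: 29·3 + 42·1 + 10·3 + 27·1 = 186
Fatima: 29·2 + 42·4 + 10·4 + 27·2 = 320
Kwame has the highest Borda score (343).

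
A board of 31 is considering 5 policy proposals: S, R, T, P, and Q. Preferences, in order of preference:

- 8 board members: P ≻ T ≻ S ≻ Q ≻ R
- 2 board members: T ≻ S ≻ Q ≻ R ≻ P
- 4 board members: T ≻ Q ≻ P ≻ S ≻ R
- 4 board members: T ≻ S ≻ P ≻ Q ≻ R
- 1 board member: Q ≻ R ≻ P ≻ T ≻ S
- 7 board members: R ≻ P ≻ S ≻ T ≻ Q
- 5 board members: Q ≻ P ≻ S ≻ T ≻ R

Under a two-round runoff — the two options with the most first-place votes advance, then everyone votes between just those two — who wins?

Round 1 first-place votes: S 0, R 7, T 10, P 8, Q 6.
T and P advance.
Runoff: T is preferred to P by 10 voters; P by 21.
P wins the runoff.

P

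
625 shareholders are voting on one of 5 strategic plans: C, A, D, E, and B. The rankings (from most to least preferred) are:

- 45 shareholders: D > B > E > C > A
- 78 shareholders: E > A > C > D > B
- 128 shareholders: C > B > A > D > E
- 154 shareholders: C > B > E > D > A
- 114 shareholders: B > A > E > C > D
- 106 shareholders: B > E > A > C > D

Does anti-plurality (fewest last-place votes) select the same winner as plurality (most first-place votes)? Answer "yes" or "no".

yes

Anti-plurality — last-place votes: C 0, A 199, D 220, E 128, B 78. Winner: C.
Plurality — first-place votes: C 282, A 0, D 45, E 78, B 220. Winner: C.
The two methods agree.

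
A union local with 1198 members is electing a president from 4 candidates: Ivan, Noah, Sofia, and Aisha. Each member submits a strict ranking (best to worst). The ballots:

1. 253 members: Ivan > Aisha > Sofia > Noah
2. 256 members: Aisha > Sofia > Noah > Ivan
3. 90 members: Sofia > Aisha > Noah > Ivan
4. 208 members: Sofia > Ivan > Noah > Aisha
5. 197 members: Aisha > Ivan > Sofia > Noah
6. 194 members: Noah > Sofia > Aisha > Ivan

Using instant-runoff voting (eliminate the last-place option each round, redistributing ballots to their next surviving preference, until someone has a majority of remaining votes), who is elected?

Round 1: Ivan 253, Noah 194, Sofia 298, Aisha 453. Eliminate Noah.
Round 2: Ivan 253, Sofia 492, Aisha 453. Eliminate Ivan.
Round 3: Sofia 492, Aisha 706. Aisha has a majority.

Aisha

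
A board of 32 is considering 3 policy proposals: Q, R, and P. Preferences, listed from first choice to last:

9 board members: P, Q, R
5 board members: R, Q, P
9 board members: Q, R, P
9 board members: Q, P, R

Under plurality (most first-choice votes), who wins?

Q

First-place votes: Q 18, R 5, P 9.
Q has the most first-place votes.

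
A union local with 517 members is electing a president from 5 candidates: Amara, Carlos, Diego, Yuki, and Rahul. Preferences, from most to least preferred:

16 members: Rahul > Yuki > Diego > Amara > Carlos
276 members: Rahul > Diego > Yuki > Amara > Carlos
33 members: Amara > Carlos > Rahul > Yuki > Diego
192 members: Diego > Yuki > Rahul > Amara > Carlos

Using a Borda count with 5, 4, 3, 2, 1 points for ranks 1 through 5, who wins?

Amara: 16·2 + 276·2 + 33·5 + 192·2 = 1133
Carlos: 16·1 + 276·1 + 33·4 + 192·1 = 616
Diego: 16·3 + 276·4 + 33·1 + 192·5 = 2145
Yuki: 16·4 + 276·3 + 33·2 + 192·4 = 1726
Rahul: 16·5 + 276·5 + 33·3 + 192·3 = 2135
Diego has the highest Borda score (2145).

Diego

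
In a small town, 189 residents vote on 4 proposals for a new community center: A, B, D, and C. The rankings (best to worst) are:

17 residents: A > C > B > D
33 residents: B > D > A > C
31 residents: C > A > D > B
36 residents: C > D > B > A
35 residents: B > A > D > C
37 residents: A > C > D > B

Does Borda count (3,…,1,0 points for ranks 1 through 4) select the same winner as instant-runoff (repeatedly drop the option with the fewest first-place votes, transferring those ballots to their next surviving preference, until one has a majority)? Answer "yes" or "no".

no

Borda — scores: A 327, B 257, D 241, C 309. Winner: A.
Instant-runoff — R1 A 54, B 68, D 0, C 67 (D out); R2 A 54, B 68, C 67 (A out); R3 B 68, C 121 (C winner). Winner: C.
The two methods disagree.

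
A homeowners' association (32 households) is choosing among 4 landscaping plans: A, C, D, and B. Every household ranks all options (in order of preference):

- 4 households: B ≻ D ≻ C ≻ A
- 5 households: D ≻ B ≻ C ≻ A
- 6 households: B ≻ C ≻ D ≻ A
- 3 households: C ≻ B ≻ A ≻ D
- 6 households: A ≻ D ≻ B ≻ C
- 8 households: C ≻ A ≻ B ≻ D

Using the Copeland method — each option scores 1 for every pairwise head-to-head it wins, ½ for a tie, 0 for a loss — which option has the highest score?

B

A: beats D; loses to C and B → score 1.
C: beats A and D; loses to B → score 2.
D: loses to A, C, and B → score 0.
B: beats A, C, and D → score 3.
B has the best pairwise record.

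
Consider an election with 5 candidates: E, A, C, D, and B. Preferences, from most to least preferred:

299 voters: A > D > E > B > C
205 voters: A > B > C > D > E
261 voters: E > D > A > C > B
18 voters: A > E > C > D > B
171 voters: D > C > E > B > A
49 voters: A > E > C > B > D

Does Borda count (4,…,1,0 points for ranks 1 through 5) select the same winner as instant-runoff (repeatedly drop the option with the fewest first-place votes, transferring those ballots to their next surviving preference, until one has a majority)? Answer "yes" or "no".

yes

Borda — scores: E 2185, A 2806, C 1318, D 2587, B 1134. Winner: A.
Instant-runoff — R1 E 261, A 571, C 0, D 171, B 0 (A winner). Winner: A.
The two methods agree.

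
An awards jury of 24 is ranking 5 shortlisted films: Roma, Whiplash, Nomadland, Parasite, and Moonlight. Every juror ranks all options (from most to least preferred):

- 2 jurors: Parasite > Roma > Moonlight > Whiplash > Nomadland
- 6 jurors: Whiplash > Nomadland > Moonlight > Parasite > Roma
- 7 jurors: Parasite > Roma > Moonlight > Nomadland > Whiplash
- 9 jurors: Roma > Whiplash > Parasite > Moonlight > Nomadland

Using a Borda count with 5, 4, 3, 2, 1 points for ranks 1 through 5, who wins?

Roma

Roma: 2·4 + 6·1 + 7·4 + 9·5 = 87
Whiplash: 2·2 + 6·5 + 7·1 + 9·4 = 77
Nomadland: 2·1 + 6·4 + 7·2 + 9·1 = 49
Parasite: 2·5 + 6·2 + 7·5 + 9·3 = 84
Moonlight: 2·3 + 6·3 + 7·3 + 9·2 = 63
Roma has the highest Borda score (87).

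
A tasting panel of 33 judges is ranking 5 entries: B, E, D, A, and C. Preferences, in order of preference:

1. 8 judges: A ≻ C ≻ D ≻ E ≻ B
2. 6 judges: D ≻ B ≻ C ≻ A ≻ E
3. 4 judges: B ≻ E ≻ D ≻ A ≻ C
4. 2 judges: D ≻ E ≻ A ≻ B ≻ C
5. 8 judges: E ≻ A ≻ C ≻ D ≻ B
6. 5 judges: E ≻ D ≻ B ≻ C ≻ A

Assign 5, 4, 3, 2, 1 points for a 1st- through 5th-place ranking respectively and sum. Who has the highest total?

D

B: 8·1 + 6·4 + 4·5 + 2·2 + 8·1 + 5·3 = 79
E: 8·2 + 6·1 + 4·4 + 2·4 + 8·5 + 5·5 = 111
D: 8·3 + 6·5 + 4·3 + 2·5 + 8·2 + 5·4 = 112
A: 8·5 + 6·2 + 4·2 + 2·3 + 8·4 + 5·1 = 103
C: 8·4 + 6·3 + 4·1 + 2·1 + 8·3 + 5·2 = 90
D has the highest Borda score (112).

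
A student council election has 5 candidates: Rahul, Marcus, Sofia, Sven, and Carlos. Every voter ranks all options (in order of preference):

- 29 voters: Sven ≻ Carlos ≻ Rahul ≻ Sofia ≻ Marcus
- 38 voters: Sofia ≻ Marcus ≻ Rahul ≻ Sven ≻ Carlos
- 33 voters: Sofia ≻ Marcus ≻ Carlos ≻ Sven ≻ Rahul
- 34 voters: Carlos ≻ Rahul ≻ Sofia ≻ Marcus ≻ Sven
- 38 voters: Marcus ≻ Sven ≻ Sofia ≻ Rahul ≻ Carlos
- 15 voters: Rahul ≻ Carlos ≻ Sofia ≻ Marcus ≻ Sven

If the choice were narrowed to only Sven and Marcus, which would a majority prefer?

Marcus

Voters preferring Sven to Marcus: 29; preferring Marcus to Sven: 158.
Marcus wins the head-to-head.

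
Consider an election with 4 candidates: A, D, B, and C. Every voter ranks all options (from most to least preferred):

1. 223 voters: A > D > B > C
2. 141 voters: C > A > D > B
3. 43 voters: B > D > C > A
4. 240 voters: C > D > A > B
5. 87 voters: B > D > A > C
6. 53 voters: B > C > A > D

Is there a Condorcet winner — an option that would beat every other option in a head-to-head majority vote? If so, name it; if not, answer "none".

Checking pairwise contests:
C beats A 477–310.
A beats D 417–370.
A beats B 604–183.
B beats C 406–381.
Every option loses at least one head-to-head, so there is no Condorcet winner.

none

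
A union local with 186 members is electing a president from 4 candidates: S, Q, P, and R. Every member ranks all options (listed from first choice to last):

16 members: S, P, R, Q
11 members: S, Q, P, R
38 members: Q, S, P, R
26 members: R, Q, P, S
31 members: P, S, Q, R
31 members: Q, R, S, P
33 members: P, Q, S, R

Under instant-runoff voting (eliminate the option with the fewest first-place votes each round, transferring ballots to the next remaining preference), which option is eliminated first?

R

Round 1: S 27, Q 69, P 64, R 26. Eliminate R.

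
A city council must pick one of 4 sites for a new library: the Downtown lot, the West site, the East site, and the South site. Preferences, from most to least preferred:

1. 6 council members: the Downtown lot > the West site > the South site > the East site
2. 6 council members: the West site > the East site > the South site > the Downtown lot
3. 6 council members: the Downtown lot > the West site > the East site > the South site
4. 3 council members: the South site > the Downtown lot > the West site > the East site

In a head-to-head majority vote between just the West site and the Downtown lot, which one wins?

the Downtown lot

Voters preferring the West site to the Downtown lot: 6; preferring the Downtown lot to the West site: 15.
the Downtown lot wins the head-to-head.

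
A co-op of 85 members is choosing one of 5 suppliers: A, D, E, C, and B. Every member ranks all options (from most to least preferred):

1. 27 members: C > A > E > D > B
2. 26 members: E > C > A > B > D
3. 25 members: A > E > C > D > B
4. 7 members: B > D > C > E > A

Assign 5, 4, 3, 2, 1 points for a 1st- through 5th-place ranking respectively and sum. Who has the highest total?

A: 27·4 + 26·3 + 25·5 + 7·1 = 318
D: 27·2 + 26·1 + 25·2 + 7·4 = 158
E: 27·3 + 26·5 + 25·4 + 7·2 = 325
C: 27·5 + 26·4 + 25·3 + 7·3 = 335
B: 27·1 + 26·2 + 25·1 + 7·5 = 139
C has the highest Borda score (335).

C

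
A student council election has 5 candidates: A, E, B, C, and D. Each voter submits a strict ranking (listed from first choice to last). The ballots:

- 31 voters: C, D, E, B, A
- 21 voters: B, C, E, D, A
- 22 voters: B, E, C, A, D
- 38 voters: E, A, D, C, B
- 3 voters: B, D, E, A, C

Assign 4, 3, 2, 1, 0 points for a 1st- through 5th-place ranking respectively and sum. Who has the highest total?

A: 31·0 + 21·0 + 22·1 + 38·3 + 3·1 = 139
E: 31·2 + 21·2 + 22·3 + 38·4 + 3·2 = 328
B: 31·1 + 21·4 + 22·4 + 38·0 + 3·4 = 215
C: 31·4 + 21·3 + 22·2 + 38·1 + 3·0 = 269
D: 31·3 + 21·1 + 22·0 + 38·2 + 3·3 = 199
E has the highest Borda score (328).

E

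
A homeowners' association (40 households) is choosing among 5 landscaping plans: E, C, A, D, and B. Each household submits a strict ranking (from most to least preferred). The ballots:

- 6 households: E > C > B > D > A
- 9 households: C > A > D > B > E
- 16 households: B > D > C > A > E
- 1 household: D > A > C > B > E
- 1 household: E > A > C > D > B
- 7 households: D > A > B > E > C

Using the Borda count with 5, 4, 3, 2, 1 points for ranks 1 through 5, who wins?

E: 6·5 + 9·1 + 16·1 + 1·1 + 1·5 + 7·2 = 75
C: 6·4 + 9·5 + 16·3 + 1·3 + 1·3 + 7·1 = 130
A: 6·1 + 9·4 + 16·2 + 1·4 + 1·4 + 7·4 = 110
D: 6·2 + 9·3 + 16·4 + 1·5 + 1·2 + 7·5 = 145
B: 6·3 + 9·2 + 16·5 + 1·2 + 1·1 + 7·3 = 140
D has the highest Borda score (145).

D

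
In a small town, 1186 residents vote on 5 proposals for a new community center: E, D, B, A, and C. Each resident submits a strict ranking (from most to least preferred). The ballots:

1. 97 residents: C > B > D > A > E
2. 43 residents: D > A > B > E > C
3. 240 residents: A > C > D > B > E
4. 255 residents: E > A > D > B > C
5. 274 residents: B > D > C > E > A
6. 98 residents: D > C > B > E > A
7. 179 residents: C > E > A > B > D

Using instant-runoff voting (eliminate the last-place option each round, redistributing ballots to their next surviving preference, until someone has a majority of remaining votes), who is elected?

C

Round 1: E 255, D 141, B 274, A 240, C 276. Eliminate D.
Round 2: E 255, B 274, A 283, C 374. Eliminate E.
Round 3: B 274, A 538, C 374. Eliminate B.
Round 4: A 538, C 648. C has a majority.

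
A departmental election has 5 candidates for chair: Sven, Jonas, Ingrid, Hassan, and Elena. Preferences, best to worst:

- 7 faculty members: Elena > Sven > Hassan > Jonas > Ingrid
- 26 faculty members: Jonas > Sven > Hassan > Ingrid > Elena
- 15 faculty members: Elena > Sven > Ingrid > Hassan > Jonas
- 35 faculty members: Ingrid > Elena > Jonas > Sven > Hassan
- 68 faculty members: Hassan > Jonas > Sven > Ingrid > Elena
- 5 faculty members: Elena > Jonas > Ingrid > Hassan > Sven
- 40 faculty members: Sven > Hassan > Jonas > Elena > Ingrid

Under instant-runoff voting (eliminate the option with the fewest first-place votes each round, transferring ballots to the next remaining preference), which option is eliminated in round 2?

Elena

Round 1: Sven 40, Jonas 26, Ingrid 35, Hassan 68, Elena 27. Eliminate Jonas.
Round 2: Sven 66, Ingrid 35, Hassan 68, Elena 27. Eliminate Elena.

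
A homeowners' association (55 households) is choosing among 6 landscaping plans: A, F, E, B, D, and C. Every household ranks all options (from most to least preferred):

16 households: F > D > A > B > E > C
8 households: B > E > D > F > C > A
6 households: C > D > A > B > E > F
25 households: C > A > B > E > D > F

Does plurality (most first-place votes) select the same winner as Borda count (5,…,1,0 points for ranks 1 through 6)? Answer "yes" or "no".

Plurality — first-place votes: A 0, F 16, E 0, B 8, D 0, C 31. Winner: C.
Borda — scores: A 166, F 96, E 104, B 159, D 137, C 163. Winner: A.
The two methods disagree.

no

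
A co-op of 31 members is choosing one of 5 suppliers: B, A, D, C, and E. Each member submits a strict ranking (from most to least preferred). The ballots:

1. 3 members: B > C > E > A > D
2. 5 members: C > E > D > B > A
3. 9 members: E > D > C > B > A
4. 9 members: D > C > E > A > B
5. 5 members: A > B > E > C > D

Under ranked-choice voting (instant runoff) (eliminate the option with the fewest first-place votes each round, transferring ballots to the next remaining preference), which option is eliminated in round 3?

C

Round 1: B 3, A 5, D 9, C 5, E 9. Eliminate B.
Round 2: A 5, D 9, C 8, E 9. Eliminate A.
Round 3: D 9, C 8, E 14. Eliminate C.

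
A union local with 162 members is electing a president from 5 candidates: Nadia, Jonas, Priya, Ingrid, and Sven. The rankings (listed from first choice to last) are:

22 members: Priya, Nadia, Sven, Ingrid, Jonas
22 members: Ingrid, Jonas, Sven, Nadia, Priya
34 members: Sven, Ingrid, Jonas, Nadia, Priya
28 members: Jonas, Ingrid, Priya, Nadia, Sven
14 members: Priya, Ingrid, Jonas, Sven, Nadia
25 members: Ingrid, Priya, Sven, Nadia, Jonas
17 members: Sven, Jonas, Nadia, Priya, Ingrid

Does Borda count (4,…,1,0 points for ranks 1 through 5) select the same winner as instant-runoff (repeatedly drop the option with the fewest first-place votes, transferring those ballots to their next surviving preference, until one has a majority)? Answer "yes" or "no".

Borda — scores: Nadia 209, Jonas 325, Priya 292, Ingrid 438, Sven 356. Winner: Ingrid.
Instant-runoff — R1 Nadia 0, Jonas 28, Priya 36, Ingrid 47, Sven 51 (Nadia out); R2 Jonas 28, Priya 36, Ingrid 47, Sven 51 (Jonas out); R3 Priya 36, Ingrid 75, Sven 51 (Priya out); R4 Ingrid 89, Sven 73 (Ingrid winner). Winner: Ingrid.
The two methods agree.

yes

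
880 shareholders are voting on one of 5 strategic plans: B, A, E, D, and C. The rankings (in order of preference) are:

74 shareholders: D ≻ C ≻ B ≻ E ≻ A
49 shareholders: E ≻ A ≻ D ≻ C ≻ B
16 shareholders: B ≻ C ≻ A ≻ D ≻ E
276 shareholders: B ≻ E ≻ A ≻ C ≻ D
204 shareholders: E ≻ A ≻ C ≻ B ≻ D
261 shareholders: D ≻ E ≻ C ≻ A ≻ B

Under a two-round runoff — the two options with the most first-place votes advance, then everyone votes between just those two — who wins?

B

Round 1 first-place votes: B 292, A 0, E 253, D 335, C 0.
D and B advance.
Runoff: D is preferred to B by 384 voters; B by 496.
B wins the runoff.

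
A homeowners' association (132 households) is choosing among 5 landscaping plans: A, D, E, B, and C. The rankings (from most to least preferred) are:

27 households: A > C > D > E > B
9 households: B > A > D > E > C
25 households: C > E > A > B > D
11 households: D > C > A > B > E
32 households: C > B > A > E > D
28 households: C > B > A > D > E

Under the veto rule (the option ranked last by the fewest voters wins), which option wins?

Last-place votes: A 0, D 57, E 39, B 27, C 9.
A is ranked last by the fewest voters, so A wins.

A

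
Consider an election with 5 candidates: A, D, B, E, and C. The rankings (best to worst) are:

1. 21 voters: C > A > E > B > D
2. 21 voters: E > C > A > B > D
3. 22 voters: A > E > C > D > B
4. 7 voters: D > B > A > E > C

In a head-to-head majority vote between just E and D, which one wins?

E

Voters preferring E to D: 64; preferring D to E: 7.
E wins the head-to-head.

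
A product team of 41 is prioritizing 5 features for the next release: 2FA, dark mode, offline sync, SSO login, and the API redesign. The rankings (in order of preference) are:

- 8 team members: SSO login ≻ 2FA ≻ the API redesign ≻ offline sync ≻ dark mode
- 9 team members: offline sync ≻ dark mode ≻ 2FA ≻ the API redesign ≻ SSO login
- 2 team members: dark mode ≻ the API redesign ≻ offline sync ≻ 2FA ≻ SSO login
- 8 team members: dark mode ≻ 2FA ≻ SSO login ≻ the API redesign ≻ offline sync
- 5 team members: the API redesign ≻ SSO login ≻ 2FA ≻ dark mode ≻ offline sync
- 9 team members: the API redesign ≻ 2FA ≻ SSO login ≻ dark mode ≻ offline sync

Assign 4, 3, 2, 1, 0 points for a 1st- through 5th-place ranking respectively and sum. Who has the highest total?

2FA: 8·3 + 9·2 + 2·1 + 8·3 + 5·2 + 9·3 = 105
dark mode: 8·0 + 9·3 + 2·4 + 8·4 + 5·1 + 9·1 = 81
offline sync: 8·1 + 9·4 + 2·2 + 8·0 + 5·0 + 9·0 = 48
SSO login: 8·4 + 9·0 + 2·0 + 8·2 + 5·3 + 9·2 = 81
the API redesign: 8·2 + 9·1 + 2·3 + 8·1 + 5·4 + 9·4 = 95
2FA has the highest Borda score (105).

2FA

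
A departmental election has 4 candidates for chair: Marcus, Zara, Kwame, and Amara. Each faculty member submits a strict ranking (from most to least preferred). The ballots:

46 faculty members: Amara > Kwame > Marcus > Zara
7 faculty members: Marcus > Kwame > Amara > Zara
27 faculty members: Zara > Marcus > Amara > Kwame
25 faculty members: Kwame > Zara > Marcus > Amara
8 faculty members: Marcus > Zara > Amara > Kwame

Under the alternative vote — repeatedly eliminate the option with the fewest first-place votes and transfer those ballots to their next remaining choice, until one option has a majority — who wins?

Round 1: Marcus 15, Zara 27, Kwame 25, Amara 46. Eliminate Marcus.
Round 2: Zara 35, Kwame 32, Amara 46. Eliminate Kwame.
Round 3: Zara 60, Amara 53. Zara has a majority.

Zara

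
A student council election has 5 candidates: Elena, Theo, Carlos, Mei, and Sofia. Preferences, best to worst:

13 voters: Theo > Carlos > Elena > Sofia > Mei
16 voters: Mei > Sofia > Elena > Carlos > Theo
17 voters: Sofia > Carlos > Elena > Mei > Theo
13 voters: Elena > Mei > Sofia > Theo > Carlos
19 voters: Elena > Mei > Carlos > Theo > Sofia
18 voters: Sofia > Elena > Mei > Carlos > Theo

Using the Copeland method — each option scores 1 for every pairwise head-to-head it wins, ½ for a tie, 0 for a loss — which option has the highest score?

Sofia

Elena: beats Theo, Carlos, and Mei; loses to Sofia → score 3.
Theo: loses to Elena, Carlos, Mei, and Sofia → score 0.
Carlos: beats Theo; loses to Elena, Mei, and Sofia → score 1.
Mei: beats Theo and Carlos; ties Sofia; loses to Elena → score 2.5.
Sofia: beats Elena, Theo, and Carlos; ties Mei → score 3.5.
Sofia has the best pairwise record.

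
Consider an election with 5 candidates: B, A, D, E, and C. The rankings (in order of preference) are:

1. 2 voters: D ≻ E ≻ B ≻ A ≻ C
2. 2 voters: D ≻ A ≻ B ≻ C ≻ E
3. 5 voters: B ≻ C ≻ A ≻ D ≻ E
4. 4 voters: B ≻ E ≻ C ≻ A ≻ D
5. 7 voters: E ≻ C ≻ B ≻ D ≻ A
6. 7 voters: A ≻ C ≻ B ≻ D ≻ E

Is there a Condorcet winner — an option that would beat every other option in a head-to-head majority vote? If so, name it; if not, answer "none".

C

C vs B: 14–13 for C.
C vs A: 16–11 for C.
C vs D: 23–4 for C.
C vs E: 14–13 for C.
C beats every other option head-to-head.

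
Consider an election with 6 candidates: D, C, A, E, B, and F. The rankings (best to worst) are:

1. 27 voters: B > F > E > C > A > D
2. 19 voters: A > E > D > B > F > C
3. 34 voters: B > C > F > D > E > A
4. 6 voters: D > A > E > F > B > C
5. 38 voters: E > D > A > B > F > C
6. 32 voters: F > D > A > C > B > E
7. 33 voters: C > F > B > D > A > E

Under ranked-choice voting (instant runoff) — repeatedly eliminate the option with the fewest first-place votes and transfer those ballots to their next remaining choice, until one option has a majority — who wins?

Round 1: D 6, C 33, A 19, E 38, B 61, F 32. Eliminate D.
Round 2: C 33, A 25, E 38, B 61, F 32. Eliminate A.
Round 3: C 33, E 63, B 61, F 32. Eliminate F.
Round 4: C 65, E 63, B 61. Eliminate B.
Round 5: C 99, E 90. C has a majority.

C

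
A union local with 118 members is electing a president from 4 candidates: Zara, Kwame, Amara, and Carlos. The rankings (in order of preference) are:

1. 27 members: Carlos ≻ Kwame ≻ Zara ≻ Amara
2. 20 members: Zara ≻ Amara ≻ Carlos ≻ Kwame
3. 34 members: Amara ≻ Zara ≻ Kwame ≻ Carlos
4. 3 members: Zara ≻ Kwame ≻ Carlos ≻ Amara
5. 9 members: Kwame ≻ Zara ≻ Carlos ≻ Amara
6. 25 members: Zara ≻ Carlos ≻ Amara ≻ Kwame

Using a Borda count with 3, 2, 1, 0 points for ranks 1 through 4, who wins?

Zara

Zara: 27·1 + 20·3 + 34·2 + 3·3 + 9·2 + 25·3 = 257
Kwame: 27·2 + 20·0 + 34·1 + 3·2 + 9·3 + 25·0 = 121
Amara: 27·0 + 20·2 + 34·3 + 3·0 + 9·0 + 25·1 = 167
Carlos: 27·3 + 20·1 + 34·0 + 3·1 + 9·1 + 25·2 = 163
Zara has the highest Borda score (257).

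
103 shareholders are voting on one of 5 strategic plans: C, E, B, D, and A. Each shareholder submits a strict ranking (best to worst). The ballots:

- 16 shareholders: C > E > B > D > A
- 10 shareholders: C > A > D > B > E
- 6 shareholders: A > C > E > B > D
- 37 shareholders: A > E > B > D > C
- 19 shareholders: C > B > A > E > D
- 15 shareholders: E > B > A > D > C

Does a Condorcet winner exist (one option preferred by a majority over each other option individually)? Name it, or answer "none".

A

A vs C: 58–45 for A.
A vs E: 72–31 for A.
A vs B: 53–50 for A.
A vs D: 87–16 for A.
A beats every other option head-to-head.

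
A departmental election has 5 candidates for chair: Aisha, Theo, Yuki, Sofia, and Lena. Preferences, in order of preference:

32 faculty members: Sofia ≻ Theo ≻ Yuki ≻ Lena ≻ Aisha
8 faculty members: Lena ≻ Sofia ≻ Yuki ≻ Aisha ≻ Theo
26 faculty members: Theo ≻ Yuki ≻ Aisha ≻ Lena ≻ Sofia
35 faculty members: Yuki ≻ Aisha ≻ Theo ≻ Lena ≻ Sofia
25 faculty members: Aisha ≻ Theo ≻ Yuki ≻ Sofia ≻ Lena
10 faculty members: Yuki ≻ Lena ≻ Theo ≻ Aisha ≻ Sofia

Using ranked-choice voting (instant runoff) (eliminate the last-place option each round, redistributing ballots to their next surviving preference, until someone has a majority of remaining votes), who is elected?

Theo

Round 1: Aisha 25, Theo 26, Yuki 45, Sofia 32, Lena 8. Eliminate Lena.
Round 2: Aisha 25, Theo 26, Yuki 45, Sofia 40. Eliminate Aisha.
Round 3: Theo 51, Yuki 45, Sofia 40. Eliminate Sofia.
Round 4: Theo 83, Yuki 53. Theo has a majority.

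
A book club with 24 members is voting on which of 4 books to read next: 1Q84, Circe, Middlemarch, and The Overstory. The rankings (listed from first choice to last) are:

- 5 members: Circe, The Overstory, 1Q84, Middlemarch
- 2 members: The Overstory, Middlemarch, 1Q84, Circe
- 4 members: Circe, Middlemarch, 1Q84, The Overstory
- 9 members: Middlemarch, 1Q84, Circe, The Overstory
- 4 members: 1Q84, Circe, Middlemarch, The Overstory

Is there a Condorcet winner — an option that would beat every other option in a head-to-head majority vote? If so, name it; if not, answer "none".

none

Checking pairwise contests:
Middlemarch beats 1Q84 15–9.
1Q84 beats Circe 15–9.
Circe beats Middlemarch 13–11.
1Q84 beats The Overstory 17–7.
Every option loses at least one head-to-head, so there is no Condorcet winner.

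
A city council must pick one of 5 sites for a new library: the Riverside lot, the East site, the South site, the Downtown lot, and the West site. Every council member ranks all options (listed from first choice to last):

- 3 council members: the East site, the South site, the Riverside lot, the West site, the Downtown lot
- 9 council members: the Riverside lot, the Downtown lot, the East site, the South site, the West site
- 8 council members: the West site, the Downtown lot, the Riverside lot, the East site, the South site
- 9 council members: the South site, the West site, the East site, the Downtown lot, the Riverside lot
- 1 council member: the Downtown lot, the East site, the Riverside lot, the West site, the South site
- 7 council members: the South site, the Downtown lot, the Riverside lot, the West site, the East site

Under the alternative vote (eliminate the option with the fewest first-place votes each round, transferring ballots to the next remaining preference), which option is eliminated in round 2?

Round 1: the Riverside lot 9, the East site 3, the South site 16, the Downtown lot 1, the West site 8. Eliminate the Downtown lot.
Round 2: the Riverside lot 9, the East site 4, the South site 16, the West site 8. Eliminate the East site.

the East site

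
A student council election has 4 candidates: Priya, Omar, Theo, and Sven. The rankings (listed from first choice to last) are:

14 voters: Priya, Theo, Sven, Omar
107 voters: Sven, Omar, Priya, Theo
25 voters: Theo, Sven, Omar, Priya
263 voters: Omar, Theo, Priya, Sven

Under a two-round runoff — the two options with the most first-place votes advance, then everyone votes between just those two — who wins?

Omar

Round 1 first-place votes: Priya 14, Omar 263, Theo 25, Sven 107.
Omar and Sven advance.
Runoff: Omar is preferred to Sven by 263 voters; Sven by 146.
Omar wins the runoff.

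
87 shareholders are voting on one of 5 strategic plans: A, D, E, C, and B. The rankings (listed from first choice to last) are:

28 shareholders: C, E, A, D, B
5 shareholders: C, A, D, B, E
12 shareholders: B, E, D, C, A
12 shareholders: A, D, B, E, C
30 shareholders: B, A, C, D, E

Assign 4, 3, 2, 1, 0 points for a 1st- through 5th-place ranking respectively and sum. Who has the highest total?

A: 28·2 + 5·3 + 12·0 + 12·4 + 30·3 = 209
D: 28·1 + 5·2 + 12·2 + 12·3 + 30·1 = 128
E: 28·3 + 5·0 + 12·3 + 12·1 + 30·0 = 132
C: 28·4 + 5·4 + 12·1 + 12·0 + 30·2 = 204
B: 28·0 + 5·1 + 12·4 + 12·2 + 30·4 = 197
A has the highest Borda score (209).

A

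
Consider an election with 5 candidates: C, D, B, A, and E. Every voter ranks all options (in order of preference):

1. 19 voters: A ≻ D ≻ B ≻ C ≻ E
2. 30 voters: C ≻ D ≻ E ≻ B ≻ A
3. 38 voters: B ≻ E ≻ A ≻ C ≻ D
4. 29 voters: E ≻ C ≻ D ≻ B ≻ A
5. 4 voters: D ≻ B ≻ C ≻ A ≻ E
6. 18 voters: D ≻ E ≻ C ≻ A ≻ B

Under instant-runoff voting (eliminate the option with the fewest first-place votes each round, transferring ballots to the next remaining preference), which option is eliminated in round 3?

B

Round 1: C 30, D 22, B 38, A 19, E 29. Eliminate A.
Round 2: C 30, D 41, B 38, E 29. Eliminate E.
Round 3: C 59, D 41, B 38. Eliminate B.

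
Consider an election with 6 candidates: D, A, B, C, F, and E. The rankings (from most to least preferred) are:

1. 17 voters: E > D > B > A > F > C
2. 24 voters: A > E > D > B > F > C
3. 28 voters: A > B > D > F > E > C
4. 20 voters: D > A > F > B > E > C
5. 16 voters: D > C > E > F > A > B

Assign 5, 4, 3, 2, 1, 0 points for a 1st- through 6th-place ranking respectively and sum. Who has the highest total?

D: 17·4 + 24·3 + 28·3 + 20·5 + 16·5 = 404
A: 17·2 + 24·5 + 28·5 + 20·4 + 16·1 = 390
B: 17·3 + 24·2 + 28·4 + 20·2 + 16·0 = 251
C: 17·0 + 24·0 + 28·0 + 20·0 + 16·4 = 64
F: 17·1 + 24·1 + 28·2 + 20·3 + 16·2 = 189
E: 17·5 + 24·4 + 28·1 + 20·1 + 16·3 = 277
D has the highest Borda score (404).

D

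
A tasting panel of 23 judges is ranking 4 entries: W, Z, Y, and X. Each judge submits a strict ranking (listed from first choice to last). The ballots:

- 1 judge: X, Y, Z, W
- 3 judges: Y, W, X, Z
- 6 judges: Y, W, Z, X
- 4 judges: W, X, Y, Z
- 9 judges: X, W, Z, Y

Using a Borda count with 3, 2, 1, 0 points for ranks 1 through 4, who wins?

W

W: 1·0 + 3·2 + 6·2 + 4·3 + 9·2 = 48
Z: 1·1 + 3·0 + 6·1 + 4·0 + 9·1 = 16
Y: 1·2 + 3·3 + 6·3 + 4·1 + 9·0 = 33
X: 1·3 + 3·1 + 6·0 + 4·2 + 9·3 = 41
W has the highest Borda score (48).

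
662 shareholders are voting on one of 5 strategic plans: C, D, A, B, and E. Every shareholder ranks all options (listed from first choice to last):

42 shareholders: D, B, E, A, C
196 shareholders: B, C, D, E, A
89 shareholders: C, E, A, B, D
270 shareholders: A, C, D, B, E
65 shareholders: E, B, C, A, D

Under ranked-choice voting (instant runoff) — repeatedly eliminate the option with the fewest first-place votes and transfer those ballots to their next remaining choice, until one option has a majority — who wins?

A

Round 1: C 89, D 42, A 270, B 196, E 65. Eliminate D.
Round 2: C 89, A 270, B 238, E 65. Eliminate E.
Round 3: C 89, A 270, B 303. Eliminate C.
Round 4: A 359, B 303. A has a majority.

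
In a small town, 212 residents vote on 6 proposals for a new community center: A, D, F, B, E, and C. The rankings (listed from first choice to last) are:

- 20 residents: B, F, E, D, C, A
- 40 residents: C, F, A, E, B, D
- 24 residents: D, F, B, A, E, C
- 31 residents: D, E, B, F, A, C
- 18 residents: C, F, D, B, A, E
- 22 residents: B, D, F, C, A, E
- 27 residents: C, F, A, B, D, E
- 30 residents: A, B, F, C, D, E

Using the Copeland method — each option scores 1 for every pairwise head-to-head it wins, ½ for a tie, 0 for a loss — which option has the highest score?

A: beats E; loses to D, F, B, and C → score 1.
D: beats A and E; loses to F, B, and C → score 2.
F: beats A, D, B, E, and C → score 5.
B: beats A, D, E, and C; loses to F → score 4.
E: loses to A, D, F, B, and C → score 0.
C: beats A, D, and E; loses to F and B → score 3.
F has the best pairwise record.

F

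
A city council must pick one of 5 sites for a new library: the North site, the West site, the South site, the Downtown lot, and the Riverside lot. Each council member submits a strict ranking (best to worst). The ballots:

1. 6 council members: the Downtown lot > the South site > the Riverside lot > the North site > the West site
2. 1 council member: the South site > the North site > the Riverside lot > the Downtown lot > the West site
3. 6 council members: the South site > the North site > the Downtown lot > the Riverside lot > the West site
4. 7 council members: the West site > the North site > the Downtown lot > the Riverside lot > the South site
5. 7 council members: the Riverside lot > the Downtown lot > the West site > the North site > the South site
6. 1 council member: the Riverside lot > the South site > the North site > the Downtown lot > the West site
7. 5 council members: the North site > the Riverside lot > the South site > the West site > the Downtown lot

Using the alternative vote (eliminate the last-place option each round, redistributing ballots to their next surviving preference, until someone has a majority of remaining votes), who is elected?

the Riverside lot

Round 1: the North site 5, the West site 7, the South site 7, the Downtown lot 6, the Riverside lot 8. Eliminate the North site.
Round 2: the West site 7, the South site 7, the Downtown lot 6, the Riverside lot 13. Eliminate the Downtown lot.
Round 3: the West site 7, the South site 13, the Riverside lot 13. Eliminate the West site.
Round 4: the South site 13, the Riverside lot 20. The Riverside lot has a majority.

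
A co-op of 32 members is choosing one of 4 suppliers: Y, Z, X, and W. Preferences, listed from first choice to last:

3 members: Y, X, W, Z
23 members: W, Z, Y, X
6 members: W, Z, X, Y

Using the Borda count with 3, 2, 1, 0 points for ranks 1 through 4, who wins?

Y: 3·3 + 23·1 + 6·0 = 32
Z: 3·0 + 23·2 + 6·2 = 58
X: 3·2 + 23·0 + 6·1 = 12
W: 3·1 + 23·3 + 6·3 = 90
W has the highest Borda score (90).

W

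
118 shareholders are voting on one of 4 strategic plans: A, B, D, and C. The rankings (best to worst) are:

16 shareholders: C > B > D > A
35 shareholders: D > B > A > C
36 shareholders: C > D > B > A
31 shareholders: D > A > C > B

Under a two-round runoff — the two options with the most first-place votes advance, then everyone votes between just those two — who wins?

Round 1 first-place votes: A 0, B 0, D 66, C 52.
D and C advance.
Runoff: D is preferred to C by 66 voters; C by 52.
D wins the runoff.

D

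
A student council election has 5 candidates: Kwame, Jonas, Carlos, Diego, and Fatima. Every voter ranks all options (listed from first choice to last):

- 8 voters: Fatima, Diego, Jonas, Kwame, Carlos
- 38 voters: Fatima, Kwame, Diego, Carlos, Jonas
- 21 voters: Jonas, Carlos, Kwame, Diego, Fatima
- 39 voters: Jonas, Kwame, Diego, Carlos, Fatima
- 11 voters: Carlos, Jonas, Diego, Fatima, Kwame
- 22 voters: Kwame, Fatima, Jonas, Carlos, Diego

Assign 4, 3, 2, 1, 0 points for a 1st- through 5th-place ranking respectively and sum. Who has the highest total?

Kwame: 8·1 + 38·3 + 21·2 + 39·3 + 11·0 + 22·4 = 369
Jonas: 8·2 + 38·0 + 21·4 + 39·4 + 11·3 + 22·2 = 333
Carlos: 8·0 + 38·1 + 21·3 + 39·1 + 11·4 + 22·1 = 206
Diego: 8·3 + 38·2 + 21·1 + 39·2 + 11·2 + 22·0 = 221
Fatima: 8·4 + 38·4 + 21·0 + 39·0 + 11·1 + 22·3 = 261
Kwame has the highest Borda score (369).

Kwame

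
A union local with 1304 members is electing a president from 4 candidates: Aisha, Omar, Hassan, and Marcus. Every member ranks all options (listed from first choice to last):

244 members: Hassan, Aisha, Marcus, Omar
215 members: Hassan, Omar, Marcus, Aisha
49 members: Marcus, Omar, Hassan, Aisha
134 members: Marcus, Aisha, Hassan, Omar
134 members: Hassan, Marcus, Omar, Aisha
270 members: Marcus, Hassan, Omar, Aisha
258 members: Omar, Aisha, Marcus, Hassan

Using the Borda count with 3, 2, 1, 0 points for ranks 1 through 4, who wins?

Aisha: 244·2 + 215·0 + 49·0 + 134·2 + 134·0 + 270·0 + 258·2 = 1272
Omar: 244·0 + 215·2 + 49·2 + 134·0 + 134·1 + 270·1 + 258·3 = 1706
Hassan: 244·3 + 215·3 + 49·1 + 134·1 + 134·3 + 270·2 + 258·0 = 2502
Marcus: 244·1 + 215·1 + 49·3 + 134·3 + 134·2 + 270·3 + 258·1 = 2344
Hassan has the highest Borda score (2502).

Hassan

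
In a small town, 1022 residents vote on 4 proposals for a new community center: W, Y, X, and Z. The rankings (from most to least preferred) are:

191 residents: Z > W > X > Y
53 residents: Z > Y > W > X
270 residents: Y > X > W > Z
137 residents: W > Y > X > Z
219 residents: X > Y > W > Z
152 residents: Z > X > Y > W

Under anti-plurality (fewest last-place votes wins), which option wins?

X

Last-place votes: W 152, Y 191, X 53, Z 626.
X is ranked last by the fewest voters, so X wins.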